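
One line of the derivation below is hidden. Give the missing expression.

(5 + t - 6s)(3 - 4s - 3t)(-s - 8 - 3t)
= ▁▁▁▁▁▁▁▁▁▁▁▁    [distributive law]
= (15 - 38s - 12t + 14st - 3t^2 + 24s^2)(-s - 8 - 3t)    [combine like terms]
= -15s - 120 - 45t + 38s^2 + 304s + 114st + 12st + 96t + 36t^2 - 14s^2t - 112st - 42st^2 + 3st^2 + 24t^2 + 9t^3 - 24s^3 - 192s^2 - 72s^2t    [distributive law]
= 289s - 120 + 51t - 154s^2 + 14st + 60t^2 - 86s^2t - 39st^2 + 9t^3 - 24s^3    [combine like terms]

After distributive law, the bracketed line is:

(15 - 20s - 15t + 3t - 4st - 3t^2 - 18s + 24s^2 + 18st)(-s - 8 - 3t)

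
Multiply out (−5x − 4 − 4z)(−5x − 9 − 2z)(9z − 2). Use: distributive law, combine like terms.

(−5x − 4 − 4z)(−5x − 9 − 2z)(9z − 2)
= (25x^2 + 45x + 10xz + 20x + 36 + 8z + 20xz + 36z + 8z^2)(9z − 2)    [distributive law]
= (25x^2 + 65x + 30xz + 36 + 44z + 8z^2)(9z − 2)    [combine like terms]
= 225x^2z − 50x^2 + 585xz − 130x + 270xz^2 − 60xz + 324z − 72 + 396z^2 − 88z + 72z^3 − 16z^2    [distributive law]
= 225x^2z − 50x^2 + 525xz − 130x + 270xz^2 + 236z − 72 + 380z^2 + 72z^3    [combine like terms]

225x^2z − 50x^2 + 525xz − 130x + 270xz^2 + 236z − 72 + 380z^2 + 72z^3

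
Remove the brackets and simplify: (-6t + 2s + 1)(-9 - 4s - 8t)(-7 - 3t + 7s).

(-6t + 2s + 1)(-9 - 4s - 8t)(-7 - 3t + 7s)
= (54t + 24st + 48t^2 - 18s - 8s^2 - 16st - 9 - 4s - 8t)(-7 - 3t + 7s)    [distributive law]
= (46t + 8st + 48t^2 - 22s - 8s^2 - 9)(-7 - 3t + 7s)    [combine like terms]
= -322t - 138t^2 + 322st - 56st - 24st^2 + 56s^2t - 336t^2 - 144t^3 + 336st^2 + 154s + 66st - 154s^2 + 56s^2 + 24s^2t - 56s^3 + 63 + 27t - 63s    [distributive law]
= -295t - 474t^2 + 332st + 312st^2 + 80s^2t - 144t^3 + 91s - 98s^2 - 56s^3 + 63    [combine like terms]

-295t - 474t^2 + 332st + 312st^2 + 80s^2t - 144t^3 + 91s - 98s^2 - 56s^3 + 63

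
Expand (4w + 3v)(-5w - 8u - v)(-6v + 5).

(4w + 3v)(-5w - 8u - v)(-6v + 5)
= (-20w^2 - 32uw - 4vw - 15vw - 24uv - 3v^2)(-6v + 5)    [distributive law]
= (-20w^2 - 32uw - 19vw - 24uv - 3v^2)(-6v + 5)    [combine like terms]
= 120vw^2 - 100w^2 + 192uvw - 160uw + 114v^2w - 95vw + 144uv^2 - 120uv + 18v^3 - 15v^2    [distributive law]

120vw^2 - 100w^2 + 192uvw - 160uw + 114v^2w - 95vw + 144uv^2 - 120uv + 18v^3 - 15v^2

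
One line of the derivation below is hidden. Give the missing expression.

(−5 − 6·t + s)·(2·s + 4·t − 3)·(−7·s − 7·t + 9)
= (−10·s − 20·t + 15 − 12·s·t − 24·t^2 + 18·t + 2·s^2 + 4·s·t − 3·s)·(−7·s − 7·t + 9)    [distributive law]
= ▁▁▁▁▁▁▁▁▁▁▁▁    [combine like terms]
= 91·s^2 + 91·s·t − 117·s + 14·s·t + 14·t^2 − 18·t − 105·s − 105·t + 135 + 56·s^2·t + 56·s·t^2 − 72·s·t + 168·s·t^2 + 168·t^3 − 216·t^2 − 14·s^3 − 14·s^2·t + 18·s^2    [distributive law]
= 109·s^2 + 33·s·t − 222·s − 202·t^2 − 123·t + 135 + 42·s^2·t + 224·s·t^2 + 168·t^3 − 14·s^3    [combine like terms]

Applying combine like terms to the line above:

(−13·s − 2·t + 15 − 8·s·t − 24·t^2 + 2·s^2)·(−7·s − 7·t + 9)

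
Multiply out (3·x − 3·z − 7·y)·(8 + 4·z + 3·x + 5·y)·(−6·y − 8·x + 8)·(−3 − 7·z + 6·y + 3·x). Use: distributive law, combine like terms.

−960·x·y − 2074·x·y·z + 756·x·y^2 + 66·x^2·y + 936·x^2 + 1560·x^2·z − 144·x^3 − 576·x − 2568·x·z − 1490·x·y·z^2 + 518·x·y^2·z + 876·x^2·y·z + 456·x^2·z^2 + 432·x^3·z − 2088·x·z^2 + 912·x^2·y^2 − 450·x^3·y − 216·x^4 + 2526·x·y^3 + 2584·y·z + 608·y·z^2 − 2366·y^2·z + 576·z + 1632·z^2 − 504·y·z^3 − 1374·y^2·z^2 − 672·x·z^3 + 672·z^3 + 78·y^3·z − 2856·y^2 − 294·y^3 + 1344·y + 1260·y^4

(3·x − 3·z − 7·y)·(8 + 4·z + 3·x + 5·y)·(−6·y − 8·x + 8)·(−3 − 7·z + 6·y + 3·x)
= (24·x + 12·x·z + 9·x^2 + 15·x·y − 24·z − 12·z^2 − 9·x·z − 15·y·z − 56·y − 28·y·z − 21·x·y − 35·y^2)·(−6·y − 8·x + 8)·(−3 − 7·z + 6·y + 3·x)    [distributive law]
= (24·x + 3·x·z + 9·x^2 − 6·x·y − 24·z − 12·z^2 − 43·y·z − 56·y − 35·y^2)·(−6·y − 8·x + 8)·(−3 − 7·z + 6·y + 3·x)    [combine like terms]
= (−144·x·y − 192·x^2 + 192·x − 18·x·y·z − 24·x^2·z + 24·x·z − 54·x^2·y − 72·x^3 + 72·x^2 + 36·x·y^2 + 48·x^2·y − 48·x·y + 144·y·z + 192·x·z − 192·z + 72·y·z^2 + 96·x·z^2 − 96·z^2 + 258·y^2·z + 344·x·y·z − 344·y·z + 336·y^2 + 448·x·y − 448·y + 210·y^3 + 280·x·y^2 − 280·y^2)·(−3 − 7·z + 6·y + 3·x)    [distributive law]
= (256·x·y − 120·x^2 + 192·x + 326·x·y·z − 24·x^2·z + 216·x·z − 6·x^2·y − 72·x^3 + 316·x·y^2 − 200·y·z − 192·z + 72·y·z^2 + 96·x·z^2 − 96·z^2 + 258·y^2·z + 56·y^2 − 448·y + 210·y^3)·(−3 − 7·z + 6·y + 3·x)    [combine like terms]
= −768·x·y − 1792·x·y·z + 1536·x·y^2 + 768·x^2·y + 360·x^2 + 840·x^2·z − 720·x^2·y − 360·x^3 − 576·x − 1344·x·z + 1152·x·y + 576·x^2 − 978·x·y·z − 2282·x·y·z^2 + 1956·x·y^2·z + 978·x^2·y·z + 72·x^2·z + 168·x^2·z^2 − 144·x^2·y·z − 72·x^3·z − 648·x·z − 1512·x·z^2 + 1296·x·y·z + 648·x^2·z + 18·x^2·y + 42·x^2·y·z − 36·x^2·y^2 − 18·x^3·y + 216·x^3 + 504·x^3·z − 432·x^3·y − 216·x^4 − 948·x·y^2 − 2212·x·y^2·z + 1896·x·y^3 + 948·x^2·y^2 + 600·y·z + 1400·y·z^2 − 1200·y^2·z − 600·x·y·z + 576·z + 1344·z^2 − 1152·y·z − 576·x·z − 216·y·z^2 − 504·y·z^3 + 432·y^2·z^2 + 216·x·y·z^2 − 288·x·z^2 − 672·x·z^3 + 576·x·y·z^2 + 288·x^2·z^2 + 288·z^2 + 672·z^3 − 576·y·z^2 − 288·x·z^2 − 774·y^2·z − 1806·y^2·z^2 + 1548·y^3·z + 774·x·y^2·z − 168·y^2 − 392·y^2·z + 336·y^3 + 168·x·y^2 + 1344·y + 3136·y·z − 2688·y^2 − 1344·x·y − 630·y^3 − 1470·y^3·z + 1260·y^4 + 630·x·y^3    [distributive law]
= −960·x·y − 2074·x·y·z + 756·x·y^2 + 66·x^2·y + 936·x^2 + 1560·x^2·z − 144·x^3 − 576·x − 2568·x·z − 1490·x·y·z^2 + 518·x·y^2·z + 876·x^2·y·z + 456·x^2·z^2 + 432·x^3·z − 2088·x·z^2 + 912·x^2·y^2 − 450·x^3·y − 216·x^4 + 2526·x·y^3 + 2584·y·z + 608·y·z^2 − 2366·y^2·z + 576·z + 1632·z^2 − 504·y·z^3 − 1374·y^2·z^2 − 672·x·z^3 + 672·z^3 + 78·y^3·z − 2856·y^2 − 294·y^3 + 1344·y + 1260·y^4    [combine like terms]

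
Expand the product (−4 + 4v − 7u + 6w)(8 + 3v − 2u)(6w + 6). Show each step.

96w − 192 + 228vw + 120v − 360uw − 288u + 72v^2w + 72v^2 − 174uvw − 174uv + 84u^2w + 84u^2 + 288w^2 + 108vw^2 − 72uw^2

(−4 + 4v − 7u + 6w)(8 + 3v − 2u)(6w + 6)
= (−32 − 12v + 8u + 32v + 12v^2 − 8uv − 56u − 21uv + 14u^2 + 48w + 18vw − 12uw)(6w + 6)    [distributive law]
= (−32 + 20v − 48u + 12v^2 − 29uv + 14u^2 + 48w + 18vw − 12uw)(6w + 6)    [combine like terms]
= −192w − 192 + 120vw + 120v − 288uw − 288u + 72v^2w + 72v^2 − 174uvw − 174uv + 84u^2w + 84u^2 + 288w^2 + 288w + 108vw^2 + 108vw − 72uw^2 − 72uw    [distributive law]
= 96w − 192 + 228vw + 120v − 360uw − 288u + 72v^2w + 72v^2 − 174uvw − 174uv + 84u^2w + 84u^2 + 288w^2 + 108vw^2 − 72uw^2    [combine like terms]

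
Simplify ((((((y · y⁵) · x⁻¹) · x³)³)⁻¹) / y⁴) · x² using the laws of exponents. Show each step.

((((((y · y⁵) · x⁻¹) · x³)³)⁻¹) / y⁴) · x²
= (((((y · y⁵) · x⁻¹) · x³)⁻³) / y⁴) · x²    [power of a power]
= (((((y · y⁵) · x⁻¹)⁻³) · ((x³)⁻³)) / y⁴) · x²    [power of a product]
= (((((y · y⁵)⁻³) · ((x⁻¹)⁻³)) · ((x³)⁻³)) / y⁴) · x²    [power of a product]
= (((((y⁻³) · ((y⁵)⁻³)) · ((x⁻¹)⁻³)) · ((x³)⁻³)) / y⁴) · x²    [power of a product]
= ((((y⁻³ · y⁻¹⁵) · ((x⁻¹)⁻³)) · ((x³)⁻³)) / y⁴) · x²    [power of a power]
= (((y⁻¹⁸ · ((x⁻¹)⁻³)) · ((x³)⁻³)) / y⁴) · x²    [product of powers]
= (((y⁻¹⁸ · x³) · ((x³)⁻³)) / y⁴) · x²    [power of a power]
= (((y⁻¹⁸ · x³) · x⁻⁹) / y⁴) · x²    [power of a power]
= x⁻⁴y⁻²²    [quotient of powers; product of powers]

x⁻⁴y⁻²²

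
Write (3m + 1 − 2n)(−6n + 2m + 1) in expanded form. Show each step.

−22mn + 6m^2 + 5m − 8n + 1 + 12n^2

(3m + 1 − 2n)(−6n + 2m + 1)
= −18mn + 6m^2 + 3m − 6n + 2m + 1 + 12n^2 − 4mn − 2n    [distributive law]
= −22mn + 6m^2 + 5m − 8n + 1 + 12n^2    [combine like terms]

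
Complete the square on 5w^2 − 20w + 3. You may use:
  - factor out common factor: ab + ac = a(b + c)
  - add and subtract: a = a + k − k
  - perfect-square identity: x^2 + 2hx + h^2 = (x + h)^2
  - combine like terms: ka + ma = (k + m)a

5(w − 2)^2 − 17

5w^2 − 20w + 3
= 5(w^2 − 4w) + 3    [factor out 5 from the w-terms]
= 5(w^2 − 4w + 4 − 4) + 3    [add and subtract 4 inside the bracket]
= 5(w − 2)^2 − 20 + 3    [perfect-square identity]
= 5(w − 2)^2 − 17    [combine constants]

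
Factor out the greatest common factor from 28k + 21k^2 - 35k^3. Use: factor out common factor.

28k + 21k^2 - 35k^3
= 7(4k + 3k^2 - 5k^3)    [factor out 7]
= 7k(4 + 3k - 5k^2)    [factor out k]

7k(4 + 3k - 5k^2)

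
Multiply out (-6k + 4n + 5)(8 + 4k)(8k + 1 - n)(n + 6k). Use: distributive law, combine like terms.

(-6k + 4n + 5)(8 + 4k)(8k + 1 - n)(n + 6k)
= (-48k - 24k^2 + 32n + 16kn + 40 + 20k)(8k + 1 - n)(n + 6k)    [distributive law]
= (-28k - 24k^2 + 32n + 16kn + 40)(8k + 1 - n)(n + 6k)    [combine like terms]
= (-224k^2 - 28k + 28kn - 192k^3 - 24k^2 + 24k^2n + 256kn + 32n - 32n^2 + 128k^2n + 16kn - 16kn^2 + 320k + 40 - 40n)(n + 6k)    [distributive law]
= (-248k^2 + 292k + 300kn - 192k^3 + 152k^2n - 8n - 32n^2 - 16kn^2 + 40)(n + 6k)    [combine like terms]
= -248k^2n - 1488k^3 + 292kn + 1752k^2 + 300kn^2 + 1800k^2n - 192k^3n - 1152k^4 + 152k^2n^2 + 912k^3n - 8n^2 - 48kn - 32n^3 - 192kn^2 - 16kn^3 - 96k^2n^2 + 40n + 240k    [distributive law]
= 1552k^2n - 1488k^3 + 244kn + 1752k^2 + 108kn^2 + 720k^3n - 1152k^4 + 56k^2n^2 - 8n^2 - 32n^3 - 16kn^3 + 40n + 240k    [combine like terms]

1552k^2n - 1488k^3 + 244kn + 1752k^2 + 108kn^2 + 720k^3n - 1152k^4 + 56k^2n^2 - 8n^2 - 32n^3 - 16kn^3 + 40n + 240k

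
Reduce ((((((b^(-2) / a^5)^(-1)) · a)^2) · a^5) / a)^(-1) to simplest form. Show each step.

a^(-16)b^(-4)

((((((b^(-2) / a^5)^(-1)) · a)^2) · a^5) / a)^(-1)
= ((((((b^(-2) / a^5)^(-1)) · a)^2) · a^5)^(-1)) / (a^(-1))    [power of a quotient]
= ((((((b^(-2) / a^5)^(-1)) · a)^2)^(-1)) · ((a^5)^(-1))) / (a^(-1))    [power of a product]
= (((((b^(-2) / a^5)^(-1)) · a)^(-2)) · ((a^5)^(-1))) / (a^(-1))    [power of a power]
= (((((b^(-2) / a^5)^(-1))^(-2)) · (a^(-2))) · ((a^5)^(-1))) / (a^(-1))    [power of a product]
= ((((b^(-2) / a^5)^2) · (a^(-2))) · ((a^5)^(-1))) / (a^(-1))    [power of a power]
= (((((b^(-2))^2) / ((a^5)^2)) · (a^(-2))) · ((a^5)^(-1))) / (a^(-1))    [power of a quotient]
= (((b^(-4) / ((a^5)^2)) · (a^(-2))) · ((a^5)^(-1))) / (a^(-1))    [power of a power]
= (((b^(-4) / a^10) · (a^(-2))) · ((a^5)^(-1))) / (a^(-1))    [power of a power]
= (((b^(-4) / a^10) · a^(-2)) · a^(-5)) / (a^(-1))    [power of a power]
= a^(-16)b^(-4)    [quotient of powers; product of powers]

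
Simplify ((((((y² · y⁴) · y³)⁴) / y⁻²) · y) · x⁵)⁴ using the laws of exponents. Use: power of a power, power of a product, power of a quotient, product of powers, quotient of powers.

x²⁰y¹⁵⁶

((((((y² · y⁴) · y³)⁴) / y⁻²) · y) · x⁵)⁴
= ((((((y² · y⁴) · y³)⁴) / y⁻²) · y)⁴) · ((x⁵)⁴)    [power of a product]
= ((((((y² · y⁴) · y³)⁴) / y⁻²)⁴) · (y⁴)) · ((x⁵)⁴)    [power of a product]
= ((((((y² · y⁴) · y³)⁴)⁴) / ((y⁻²)⁴)) · (y⁴)) · ((x⁵)⁴)    [power of a quotient]
= (((((y² · y⁴) · y³)¹⁶) / ((y⁻²)⁴)) · (y⁴)) · ((x⁵)⁴)    [power of a power]
= (((((y² · y⁴)¹⁶) · ((y³)¹⁶)) / ((y⁻²)⁴)) · (y⁴)) · ((x⁵)⁴)    [power of a product]
= ((((((y²)¹⁶) · ((y⁴)¹⁶)) · ((y³)¹⁶)) / ((y⁻²)⁴)) · (y⁴)) · ((x⁵)⁴)    [power of a product]
= ((((y³² · ((y⁴)¹⁶)) · ((y³)¹⁶)) / ((y⁻²)⁴)) · (y⁴)) · ((x⁵)⁴)    [power of a power]
= ((((y³² · y⁶⁴) · ((y³)¹⁶)) / ((y⁻²)⁴)) · (y⁴)) · ((x⁵)⁴)    [power of a power]
= (((y⁹⁶ · ((y³)¹⁶)) / ((y⁻²)⁴)) · (y⁴)) · ((x⁵)⁴)    [product of powers]
= (((y⁹⁶ · y⁴⁸) / ((y⁻²)⁴)) · (y⁴)) · ((x⁵)⁴)    [power of a power]
= ((y¹⁴⁴ / ((y⁻²)⁴)) · (y⁴)) · ((x⁵)⁴)    [product of powers]
= ((y¹⁴⁴ / y⁻⁸) · (y⁴)) · ((x⁵)⁴)    [power of a power]
= (y¹⁵² · (y⁴)) · ((x⁵)⁴)    [quotient of powers]
= y¹⁵⁶ · ((x⁵)⁴)    [product of powers]
= y¹⁵⁶ · x²⁰    [power of a power]
= x²⁰y¹⁵⁶    [rearrange]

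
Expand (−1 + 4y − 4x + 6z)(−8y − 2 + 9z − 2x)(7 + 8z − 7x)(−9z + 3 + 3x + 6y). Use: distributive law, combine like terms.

(−1 + 4y − 4x + 6z)(−8y − 2 + 9z − 2x)(7 + 8z − 7x)(−9z + 3 + 3x + 6y)
= (8y + 2 − 9z + 2x − 32y^2 − 8y + 36yz − 8xy + 32xy + 8x − 36xz + 8x^2 − 48yz − 12z + 54z^2 − 12xz)(7 + 8z − 7x)(−9z + 3 + 3x + 6y)    [distributive law]
= (2 − 21z + 10x − 32y^2 − 12yz + 24xy − 48xz + 8x^2 + 54z^2)(7 + 8z − 7x)(−9z + 3 + 3x + 6y)    [combine like terms]
= (14 + 16z − 14x − 147z − 168z^2 + 147xz + 70x + 80xz − 70x^2 − 224y^2 − 256y^2z + 224xy^2 − 84yz − 96yz^2 + 84xyz + 168xy + 192xyz − 168x^2y − 336xz − 384xz^2 + 336x^2z + 56x^2 + 64x^2z − 56x^3 + 378z^2 + 432z^3 − 378xz^2)(−9z + 3 + 3x + 6y)    [distributive law]
= (14 − 131z + 56x + 210z^2 − 109xz − 14x^2 − 224y^2 − 256y^2z + 224xy^2 − 84yz − 96yz^2 + 276xyz + 168xy − 168x^2y − 762xz^2 + 400x^2z − 56x^3 + 432z^3)(−9z + 3 + 3x + 6y)    [combine like terms]
= −126z + 42 + 42x + 84y + 1179z^2 − 393z − 393xz − 786yz − 504xz + 168x + 168x^2 + 336xy − 1890z^3 + 630z^2 + 630xz^2 + 1260yz^2 + 981xz^2 − 327xz − 327x^2z − 654xyz + 126x^2z − 42x^2 − 42x^3 − 84x^2y + 2016y^2z − 672y^2 − 672xy^2 − 1344y^3 + 2304y^2z^2 − 768y^2z − 768xy^2z − 1536y^3z − 2016xy^2z + 672xy^2 + 672x^2y^2 + 1344xy^3 + 756yz^2 − 252yz − 252xyz − 504y^2z + 864yz^3 − 288yz^2 − 288xyz^2 − 576y^2z^2 − 2484xyz^2 + 828xyz + 828x^2yz + 1656xy^2z − 1512xyz + 504xy + 504x^2y + 1008xy^2 + 1512x^2yz − 504x^2y − 504x^3y − 1008x^2y^2 + 6858xz^3 − 2286xz^2 − 2286x^2z^2 − 4572xyz^2 − 3600x^2z^2 + 1200x^2z + 1200x^3z + 2400x^2yz + 504x^3z − 168x^3 − 168x^4 − 336x^3y − 3888z^4 + 1296z^3 + 1296xz^3 + 2592yz^3    [distributive law]
= −519z + 42 + 210x + 84y + 1809z^2 − 1224xz − 1038yz + 126x^2 + 840xy − 594z^3 − 675xz^2 + 1728yz^2 + 999x^2z − 1590xyz − 210x^3 − 84x^2y + 744y^2z − 672y^2 + 1008xy^2 − 1344y^3 + 1728y^2z^2 − 1128xy^2z − 1536y^3z − 336x^2y^2 + 1344xy^3 + 3456yz^3 − 7344xyz^2 + 4740x^2yz − 840x^3y + 8154xz^3 − 5886x^2z^2 + 1704x^3z − 168x^4 − 3888z^4    [combine like terms]

−519z + 42 + 210x + 84y + 1809z^2 − 1224xz − 1038yz + 126x^2 + 840xy − 594z^3 − 675xz^2 + 1728yz^2 + 999x^2z − 1590xyz − 210x^3 − 84x^2y + 744y^2z − 672y^2 + 1008xy^2 − 1344y^3 + 1728y^2z^2 − 1128xy^2z − 1536y^3z − 336x^2y^2 + 1344xy^3 + 3456yz^3 − 7344xyz^2 + 4740x^2yz − 840x^3y + 8154xz^3 − 5886x^2z^2 + 1704x^3z − 168x^4 − 3888z^4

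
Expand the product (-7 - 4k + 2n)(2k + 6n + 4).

(-7 - 4k + 2n)(2k + 6n + 4)
= -14k - 42n - 28 - 8k^2 - 24kn - 16k + 4kn + 12n^2 + 8n    [distributive law]
= -30k - 34n - 28 - 8k^2 - 20kn + 12n^2    [combine like terms]

-30k - 34n - 28 - 8k^2 - 20kn + 12n^2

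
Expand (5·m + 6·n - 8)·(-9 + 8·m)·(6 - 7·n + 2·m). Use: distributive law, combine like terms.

(5·m + 6·n - 8)·(-9 + 8·m)·(6 - 7·n + 2·m)
= (-45·m + 40·m^2 - 54·n + 48·m·n + 72 - 64·m)·(6 - 7·n + 2·m)    [distributive law]
= (-109·m + 40·m^2 - 54·n + 48·m·n + 72)·(6 - 7·n + 2·m)    [combine like terms]
= -654·m + 763·m·n - 218·m^2 + 240·m^2 - 280·m^2·n + 80·m^3 - 324·n + 378·n^2 - 108·m·n + 288·m·n - 336·m·n^2 + 96·m^2·n + 432 - 504·n + 144·m    [distributive law]
= -510·m + 943·m·n + 22·m^2 - 184·m^2·n + 80·m^3 - 828·n + 378·n^2 - 336·m·n^2 + 432    [combine like terms]

-510·m + 943·m·n + 22·m^2 - 184·m^2·n + 80·m^3 - 828·n + 378·n^2 - 336·m·n^2 + 432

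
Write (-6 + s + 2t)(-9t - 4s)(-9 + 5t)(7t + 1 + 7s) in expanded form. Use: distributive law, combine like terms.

-2970t^2 - 486t - 4641st + 2934t^3 + 4850st^2 - 216s - 1476s^2 + 2143s^2t - 1225st^3 - 735s^2t^2 + 252s^3 - 140s^3t - 630t^4

(-6 + s + 2t)(-9t - 4s)(-9 + 5t)(7t + 1 + 7s)
= (54t + 24s - 9st - 4s^2 - 18t^2 - 8st)(-9 + 5t)(7t + 1 + 7s)    [distributive law]
= (54t + 24s - 17st - 4s^2 - 18t^2)(-9 + 5t)(7t + 1 + 7s)    [combine like terms]
= (-486t + 270t^2 - 216s + 120st + 153st - 85st^2 + 36s^2 - 20s^2t + 162t^2 - 90t^3)(7t + 1 + 7s)    [distributive law]
= (-486t + 432t^2 - 216s + 273st - 85st^2 + 36s^2 - 20s^2t - 90t^3)(7t + 1 + 7s)    [combine like terms]
= -3402t^2 - 486t - 3402st + 3024t^3 + 432t^2 + 3024st^2 - 1512st - 216s - 1512s^2 + 1911st^2 + 273st + 1911s^2t - 595st^3 - 85st^2 - 595s^2t^2 + 252s^2t + 36s^2 + 252s^3 - 140s^2t^2 - 20s^2t - 140s^3t - 630t^4 - 90t^3 - 630st^3    [distributive law]
= -2970t^2 - 486t - 4641st + 2934t^3 + 4850st^2 - 216s - 1476s^2 + 2143s^2t - 1225st^3 - 735s^2t^2 + 252s^3 - 140s^3t - 630t^4    [combine like terms]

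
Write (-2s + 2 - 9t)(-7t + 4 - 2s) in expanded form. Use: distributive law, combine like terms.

32st - 12s + 4s^2 - 50t + 8 + 63t^2

(-2s + 2 - 9t)(-7t + 4 - 2s)
= 14st - 8s + 4s^2 - 14t + 8 - 4s + 63t^2 - 36t + 18st    [distributive law]
= 32st - 12s + 4s^2 - 50t + 8 + 63t^2    [combine like terms]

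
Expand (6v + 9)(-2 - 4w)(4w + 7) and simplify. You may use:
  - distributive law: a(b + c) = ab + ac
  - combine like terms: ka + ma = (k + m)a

(6v + 9)(-2 - 4w)(4w + 7)
= (-12v - 24vw - 18 - 36w)(4w + 7)    [distributive law]
= -48vw - 84v - 96vw² - 168vw - 72w - 126 - 144w² - 252w    [distributive law]
= -216vw - 84v - 96vw² - 324w - 126 - 144w²    [combine like terms]

-216vw - 84v - 96vw² - 324w - 126 - 144w²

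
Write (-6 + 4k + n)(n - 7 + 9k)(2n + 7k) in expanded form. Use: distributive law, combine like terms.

-26n^2 - 255kn + 84n + 294k - 574k^2 + 33kn^2 + 163k^2n + 252k^3 + 2n^3

(-6 + 4k + n)(n - 7 + 9k)(2n + 7k)
= (-6n + 42 - 54k + 4kn - 28k + 36k^2 + n^2 - 7n + 9kn)(2n + 7k)    [distributive law]
= (-13n + 42 - 82k + 13kn + 36k^2 + n^2)(2n + 7k)    [combine like terms]
= -26n^2 - 91kn + 84n + 294k - 164kn - 574k^2 + 26kn^2 + 91k^2n + 72k^2n + 252k^3 + 2n^3 + 7kn^2    [distributive law]
= -26n^2 - 255kn + 84n + 294k - 574k^2 + 33kn^2 + 163k^2n + 252k^3 + 2n^3    [combine like terms]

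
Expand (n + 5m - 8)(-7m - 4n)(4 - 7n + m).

-468mn + 185mn^2 + 218m^2n - 240n^2 + 28n^3 - 84m^2 - 35m^3 + 224m + 128n

(n + 5m - 8)(-7m - 4n)(4 - 7n + m)
= (-7mn - 4n^2 - 35m^2 - 20mn + 56m + 32n)(4 - 7n + m)    [distributive law]
= (-27mn - 4n^2 - 35m^2 + 56m + 32n)(4 - 7n + m)    [combine like terms]
= -108mn + 189mn^2 - 27m^2n - 16n^2 + 28n^3 - 4mn^2 - 140m^2 + 245m^2n - 35m^3 + 224m - 392mn + 56m^2 + 128n - 224n^2 + 32mn    [distributive law]
= -468mn + 185mn^2 + 218m^2n - 240n^2 + 28n^3 - 84m^2 - 35m^3 + 224m + 128n    [combine like terms]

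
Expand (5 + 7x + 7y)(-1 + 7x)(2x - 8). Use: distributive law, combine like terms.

-234x + 40 - 336x^2 + 98x^3 - 406xy + 56y + 98x^2y

(5 + 7x + 7y)(-1 + 7x)(2x - 8)
= (-5 + 35x - 7x + 49x^2 - 7y + 49xy)(2x - 8)    [distributive law]
= (-5 + 28x + 49x^2 - 7y + 49xy)(2x - 8)    [combine like terms]
= -10x + 40 + 56x^2 - 224x + 98x^3 - 392x^2 - 14xy + 56y + 98x^2y - 392xy    [distributive law]
= -234x + 40 - 336x^2 + 98x^3 - 406xy + 56y + 98x^2y    [combine like terms]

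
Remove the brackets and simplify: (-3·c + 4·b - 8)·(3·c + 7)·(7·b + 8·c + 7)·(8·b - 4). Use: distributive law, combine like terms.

(-3·c + 4·b - 8)·(3·c + 7)·(7·b + 8·c + 7)·(8·b - 4)
= (-9·c² - 21·c + 12·b·c + 28·b - 24·c - 56)·(7·b + 8·c + 7)·(8·b - 4)    [distributive law]
= (-9·c² - 45·c + 12·b·c + 28·b - 56)·(7·b + 8·c + 7)·(8·b - 4)    [combine like terms]
= (-63·b·c² - 72·c³ - 63·c² - 315·b·c - 360·c² - 315·c + 84·b²·c + 96·b·c² + 84·b·c + 196·b² + 224·b·c + 196·b - 392·b - 448·c - 392)·(8·b - 4)    [distributive law]
= (33·b·c² - 72·c³ - 423·c² - 7·b·c - 763·c + 84·b²·c + 196·b² - 196·b - 392)·(8·b - 4)    [combine like terms]
= 264·b²·c² - 132·b·c² - 576·b·c³ + 288·c³ - 3384·b·c² + 1692·c² - 56·b²·c + 28·b·c - 6104·b·c + 3052·c + 672·b³·c - 336·b²·c + 1568·b³ - 784·b² - 1568·b² + 784·b - 3136·b + 1568    [distributive law]
= 264·b²·c² - 3516·b·c² - 576·b·c³ + 288·c³ + 1692·c² - 392·b²·c - 6076·b·c + 3052·c + 672·b³·c + 1568·b³ - 2352·b² - 2352·b + 1568    [combine like terms]

264·b²·c² - 3516·b·c² - 576·b·c³ + 288·c³ + 1692·c² - 392·b²·c - 6076·b·c + 3052·c + 672·b³·c + 1568·b³ - 2352·b² - 2352·b + 1568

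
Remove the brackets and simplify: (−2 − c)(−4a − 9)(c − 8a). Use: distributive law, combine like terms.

(−2 − c)(−4a − 9)(c − 8a)
= (8a + 18 + 4ac + 9c)(c − 8a)    [distributive law]
= 8ac − 64a^2 + 18c − 144a + 4ac^2 − 32a^2c + 9c^2 − 72ac    [distributive law]
= −64ac − 64a^2 + 18c − 144a + 4ac^2 − 32a^2c + 9c^2    [combine like terms]

−64ac − 64a^2 + 18c − 144a + 4ac^2 − 32a^2c + 9c^2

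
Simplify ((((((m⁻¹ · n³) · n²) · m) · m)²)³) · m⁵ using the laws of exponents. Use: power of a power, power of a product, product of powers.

m¹¹·n³⁰

((((((m⁻¹ · n³) · n²) · m) · m)²)³) · m⁵
= (((((m⁻¹ · n³) · n²) · m) · m)⁶) · m⁵    [power of a power]
= (((((m⁻¹ · n³) · n²) · m)⁶) · (m⁶)) · m⁵    [power of a product]
= (((((m⁻¹ · n³) · n²)⁶) · (m⁶)) · (m⁶)) · m⁵    [power of a product]
= (((((m⁻¹ · n³)⁶) · ((n²)⁶)) · (m⁶)) · (m⁶)) · m⁵    [power of a product]
= ((((((m⁻¹)⁶) · ((n³)⁶)) · ((n²)⁶)) · (m⁶)) · (m⁶)) · m⁵    [power of a product]
= ((((m⁻⁶ · ((n³)⁶)) · ((n²)⁶)) · (m⁶)) · (m⁶)) · m⁵    [power of a power]
= ((((m⁻⁶ · n¹⁸) · ((n²)⁶)) · (m⁶)) · (m⁶)) · m⁵    [power of a power]
= ((((m⁻⁶ · n¹⁸) · n¹²) · (m⁶)) · (m⁶)) · m⁵    [power of a power]
= m¹¹·n³⁰    [product of powers]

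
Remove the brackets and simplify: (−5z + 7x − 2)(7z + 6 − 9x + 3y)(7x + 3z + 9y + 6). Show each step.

37xz² − 105z³ − 360yz² − 342z² + 436xz − 504yz − 300z + 469x²z + 804xyz − 135y²z + 42x² + 624xy + 276x − 441x³ − 420x²y + 189xy² − 144y − 72 − 54y²

(−5z + 7x − 2)(7z + 6 − 9x + 3y)(7x + 3z + 9y + 6)
= (−35z² − 30z + 45xz − 15yz + 49xz + 42x − 63x² + 21xy − 14z − 12 + 18x − 6y)(7x + 3z + 9y + 6)    [distributive law]
= (−35z² − 44z + 94xz − 15yz + 60x − 63x² + 21xy − 12 − 6y)(7x + 3z + 9y + 6)    [combine like terms]
= −245xz² − 105z³ − 315yz² − 210z² − 308xz − 132z² − 396yz − 264z + 658x²z + 282xz² + 846xyz + 564xz − 105xyz − 45yz² − 135y²z − 90yz + 420x² + 180xz + 540xy + 360x − 441x³ − 189x²z − 567x²y − 378x² + 147x²y + 63xyz + 189xy² + 126xy − 84x − 36z − 108y − 72 − 42xy − 18yz − 54y² − 36y    [distributive law]
= 37xz² − 105z³ − 360yz² − 342z² + 436xz − 504yz − 300z + 469x²z + 804xyz − 135y²z + 42x² + 624xy + 276x − 441x³ − 420x²y + 189xy² − 144y − 72 − 54y²    [combine like terms]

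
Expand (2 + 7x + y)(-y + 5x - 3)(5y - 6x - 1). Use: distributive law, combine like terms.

(2 + 7x + y)(-y + 5x - 3)(5y - 6x - 1)
= (-2y + 10x - 6 - 7xy + 35x^2 - 21x - y^2 + 5xy - 3y)(5y - 6x - 1)    [distributive law]
= (-5y - 11x - 6 - 2xy + 35x^2 - y^2)(5y - 6x - 1)    [combine like terms]
= -25y^2 + 30xy + 5y - 55xy + 66x^2 + 11x - 30y + 36x + 6 - 10xy^2 + 12x^2y + 2xy + 175x^2y - 210x^3 - 35x^2 - 5y^3 + 6xy^2 + y^2    [distributive law]
= -24y^2 - 23xy - 25y + 31x^2 + 47x + 6 - 4xy^2 + 187x^2y - 210x^3 - 5y^3    [combine like terms]

-24y^2 - 23xy - 25y + 31x^2 + 47x + 6 - 4xy^2 + 187x^2y - 210x^3 - 5y^3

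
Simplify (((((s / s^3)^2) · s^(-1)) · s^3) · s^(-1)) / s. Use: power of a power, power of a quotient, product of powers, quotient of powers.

(((((s / s^3)^2) · s^(-1)) · s^3) · s^(-1)) / s
= (((((s^2) / ((s^3)^2)) · s^(-1)) · s^3) · s^(-1)) / s    [power of a quotient]
= ((((s^2 / s^6) · s^(-1)) · s^3) · s^(-1)) / s    [power of a power]
= (((s^(-4) · s^(-1)) · s^3) · s^(-1)) / s    [quotient of powers]
= ((s^(-5) · s^3) · s^(-1)) / s    [product of powers]
= (s^(-2) · s^(-1)) / s    [product of powers]
= s^(-3) / s    [product of powers]
= s^(-4)    [quotient of powers]

s^(-4)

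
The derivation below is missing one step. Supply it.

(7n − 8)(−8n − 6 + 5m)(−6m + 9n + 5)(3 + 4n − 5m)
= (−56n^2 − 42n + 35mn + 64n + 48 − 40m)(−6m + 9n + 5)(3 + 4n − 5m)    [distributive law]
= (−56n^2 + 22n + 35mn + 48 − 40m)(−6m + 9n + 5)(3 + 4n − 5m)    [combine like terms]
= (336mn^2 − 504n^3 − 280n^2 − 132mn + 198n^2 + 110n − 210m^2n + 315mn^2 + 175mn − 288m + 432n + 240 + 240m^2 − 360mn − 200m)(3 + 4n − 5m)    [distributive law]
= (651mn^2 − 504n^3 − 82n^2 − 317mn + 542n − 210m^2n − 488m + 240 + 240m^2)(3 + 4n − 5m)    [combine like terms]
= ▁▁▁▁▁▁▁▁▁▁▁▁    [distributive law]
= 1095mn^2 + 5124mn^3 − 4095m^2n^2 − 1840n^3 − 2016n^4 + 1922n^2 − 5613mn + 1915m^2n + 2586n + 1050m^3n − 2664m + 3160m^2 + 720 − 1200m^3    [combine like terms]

Applying distributive law to the line above:

1953mn^2 + 2604mn^3 − 3255m^2n^2 − 1512n^3 − 2016n^4 + 2520mn^3 − 246n^2 − 328n^3 + 410mn^2 − 951mn − 1268mn^2 + 1585m^2n + 1626n + 2168n^2 − 2710mn − 630m^2n − 840m^2n^2 + 1050m^3n − 1464m − 1952mn + 2440m^2 + 720 + 960n − 1200m + 720m^2 + 960m^2n − 1200m^3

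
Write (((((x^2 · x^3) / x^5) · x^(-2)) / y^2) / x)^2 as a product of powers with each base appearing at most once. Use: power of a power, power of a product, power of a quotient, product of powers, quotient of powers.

x^(-6)·y^(-4)

(((((x^2 · x^3) / x^5) · x^(-2)) / y^2) / x)^2
= (((((x^2 · x^3) / x^5) · x^(-2)) / y^2)^2) / (x^2)    [power of a quotient]
= (((((x^2 · x^3) / x^5) · x^(-2))^2) / ((y^2)^2)) / (x^2)    [power of a quotient]
= (((((x^2 · x^3) / x^5)^2) · ((x^(-2))^2)) / ((y^2)^2)) / (x^2)    [power of a product]
= (((((x^2 · x^3)^2) / ((x^5)^2)) · ((x^(-2))^2)) / ((y^2)^2)) / (x^2)    [power of a quotient]
= ((((((x^2)^2) · ((x^3)^2)) / ((x^5)^2)) · ((x^(-2))^2)) / ((y^2)^2)) / (x^2)    [power of a product]
= ((((x^4 · ((x^3)^2)) / ((x^5)^2)) · ((x^(-2))^2)) / ((y^2)^2)) / (x^2)    [power of a power]
= ((((x^4 · x^6) / ((x^5)^2)) · ((x^(-2))^2)) / ((y^2)^2)) / (x^2)    [power of a power]
= (((x^10 / ((x^5)^2)) · ((x^(-2))^2)) / ((y^2)^2)) / (x^2)    [product of powers]
= (((x^10 / x^10) · ((x^(-2))^2)) / ((y^2)^2)) / (x^2)    [power of a power]
= ((x^0 · ((x^(-2))^2)) / ((y^2)^2)) / (x^2)    [quotient of powers]
= ((x^0 · x^(-4)) / ((y^2)^2)) / (x^2)    [power of a power]
= (x^(-4) / ((y^2)^2)) / (x^2)    [product of powers]
= (x^(-4) / y^4) / (x^2)    [power of a power]
= x^(-6)·y^(-4)    [quotient of powers]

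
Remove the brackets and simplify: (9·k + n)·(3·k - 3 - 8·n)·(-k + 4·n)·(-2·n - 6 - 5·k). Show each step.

(9·k + n)·(3·k - 3 - 8·n)·(-k + 4·n)·(-2·n - 6 - 5·k)
= (27·k^2 - 27·k - 72·k·n + 3·k·n - 3·n - 8·n^2)·(-k + 4·n)·(-2·n - 6 - 5·k)    [distributive law]
= (27·k^2 - 27·k - 69·k·n - 3·n - 8·n^2)·(-k + 4·n)·(-2·n - 6 - 5·k)    [combine like terms]
= (-27·k^3 + 108·k^2·n + 27·k^2 - 108·k·n + 69·k^2·n - 276·k·n^2 + 3·k·n - 12·n^2 + 8·k·n^2 - 32·n^3)·(-2·n - 6 - 5·k)    [distributive law]
= (-27·k^3 + 177·k^2·n + 27·k^2 - 105·k·n - 268·k·n^2 - 12·n^2 - 32·n^3)·(-2·n - 6 - 5·k)    [combine like terms]
= 54·k^3·n + 162·k^3 + 135·k^4 - 354·k^2·n^2 - 1062·k^2·n - 885·k^3·n - 54·k^2·n - 162·k^2 - 135·k^3 + 210·k·n^2 + 630·k·n + 525·k^2·n + 536·k·n^3 + 1608·k·n^2 + 1340·k^2·n^2 + 24·n^3 + 72·n^2 + 60·k·n^2 + 64·n^4 + 192·n^3 + 160·k·n^3    [distributive law]
= -831·k^3·n + 27·k^3 + 135·k^4 + 986·k^2·n^2 - 591·k^2·n - 162·k^2 + 1878·k·n^2 + 630·k·n + 696·k·n^3 + 216·n^3 + 72·n^2 + 64·n^4    [combine like terms]

-831·k^3·n + 27·k^3 + 135·k^4 + 986·k^2·n^2 - 591·k^2·n - 162·k^2 + 1878·k·n^2 + 630·k·n + 696·k·n^3 + 216·n^3 + 72·n^2 + 64·n^4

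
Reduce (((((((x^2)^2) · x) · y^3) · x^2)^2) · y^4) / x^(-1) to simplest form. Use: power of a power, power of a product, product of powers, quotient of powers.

(((((((x^2)^2) · x) · y^3) · x^2)^2) · y^4) / x^(-1)
= (((((((x^2)^2) · x) · y^3)^2) · ((x^2)^2)) · y^4) / x^(-1)    [power of a product]
= (((((((x^2)^2) · x)^2) · ((y^3)^2)) · ((x^2)^2)) · y^4) / x^(-1)    [power of a product]
= (((((((x^2)^2)^2) · (x^2)) · ((y^3)^2)) · ((x^2)^2)) · y^4) / x^(-1)    [power of a product]
= ((((((x^2)^4) · (x^2)) · ((y^3)^2)) · ((x^2)^2)) · y^4) / x^(-1)    [power of a power]
= ((((x^8 · (x^2)) · ((y^3)^2)) · ((x^2)^2)) · y^4) / x^(-1)    [power of a power]
= (((x^10 · ((y^3)^2)) · ((x^2)^2)) · y^4) / x^(-1)    [product of powers]
= (((x^10 · y^6) · ((x^2)^2)) · y^4) / x^(-1)    [power of a power]
= (((x^10 · y^6) · x^4) · y^4) / x^(-1)    [power of a power]
= x^15y^10    [quotient of powers; product of powers]

x^15y^10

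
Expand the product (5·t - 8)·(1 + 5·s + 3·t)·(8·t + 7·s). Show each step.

-152·t² - 453·s·t + 305·s·t² + 175·s²·t + 120·t³ - 64·t - 56·s - 280·s²

(5·t - 8)·(1 + 5·s + 3·t)·(8·t + 7·s)
= (5·t + 25·s·t + 15·t² - 8 - 40·s - 24·t)·(8·t + 7·s)    [distributive law]
= (-19·t + 25·s·t + 15·t² - 8 - 40·s)·(8·t + 7·s)    [combine like terms]
= -152·t² - 133·s·t + 200·s·t² + 175·s²·t + 120·t³ + 105·s·t² - 64·t - 56·s - 320·s·t - 280·s²    [distributive law]
= -152·t² - 453·s·t + 305·s·t² + 175·s²·t + 120·t³ - 64·t - 56·s - 280·s²    [combine like terms]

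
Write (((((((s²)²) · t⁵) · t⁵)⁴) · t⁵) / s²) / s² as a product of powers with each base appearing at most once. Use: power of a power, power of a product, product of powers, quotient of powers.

s¹²·t⁴⁵

(((((((s²)²) · t⁵) · t⁵)⁴) · t⁵) / s²) / s²
= (((((((s²)²) · t⁵)⁴) · ((t⁵)⁴)) · t⁵) / s²) / s²    [power of a product]
= (((((((s²)²)⁴) · ((t⁵)⁴)) · ((t⁵)⁴)) · t⁵) / s²) / s²    [power of a product]
= ((((((s²)⁸) · ((t⁵)⁴)) · ((t⁵)⁴)) · t⁵) / s²) / s²    [power of a power]
= ((((s¹⁶ · ((t⁵)⁴)) · ((t⁵)⁴)) · t⁵) / s²) / s²    [power of a power]
= ((((s¹⁶ · t²⁰) · ((t⁵)⁴)) · t⁵) / s²) / s²    [power of a power]
= ((((s¹⁶ · t²⁰) · t²⁰) · t⁵) / s²) / s²    [power of a power]
= s¹²·t⁴⁵    [quotient of powers; product of powers]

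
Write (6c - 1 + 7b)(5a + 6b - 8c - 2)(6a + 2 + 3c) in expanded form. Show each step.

(6c - 1 + 7b)(5a + 6b - 8c - 2)(6a + 2 + 3c)
= (30ac + 36bc - 48c² - 12c - 5a - 6b + 8c + 2 + 35ab + 42b² - 56bc - 14b)(6a + 2 + 3c)    [distributive law]
= (30ac - 20bc - 48c² - 4c - 5a - 20b + 2 + 35ab + 42b²)(6a + 2 + 3c)    [combine like terms]
= 180a²c + 60ac + 90ac² - 120abc - 40bc - 60bc² - 288ac² - 96c² - 144c³ - 24ac - 8c - 12c² - 30a² - 10a - 15ac - 120ab - 40b - 60bc + 12a + 4 + 6c + 210a²b + 70ab + 105abc + 252ab² + 84b² + 126b²c    [distributive law]
= 180a²c + 21ac - 198ac² - 15abc - 100bc - 60bc² - 108c² - 144c³ - 2c - 30a² + 2a - 50ab - 40b + 4 + 210a²b + 252ab² + 84b² + 126b²c    [combine like terms]

180a²c + 21ac - 198ac² - 15abc - 100bc - 60bc² - 108c² - 144c³ - 2c - 30a² + 2a - 50ab - 40b + 4 + 210a²b + 252ab² + 84b² + 126b²c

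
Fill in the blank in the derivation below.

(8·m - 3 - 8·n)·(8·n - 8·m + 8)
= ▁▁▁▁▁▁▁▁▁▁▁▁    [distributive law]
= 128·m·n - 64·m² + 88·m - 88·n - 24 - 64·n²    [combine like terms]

By distributive law:

64·m·n - 64·m² + 64·m - 24·n + 24·m - 24 - 64·n² + 64·m·n - 64·n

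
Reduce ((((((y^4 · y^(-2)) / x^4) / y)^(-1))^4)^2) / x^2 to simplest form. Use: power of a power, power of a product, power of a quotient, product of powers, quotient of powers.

((((((y^4 · y^(-2)) / x^4) / y)^(-1))^4)^2) / x^2
= (((((y^4 · y^(-2)) / x^4) / y)^(-1))^8) / x^2    [power of a power]
= ((((y^4 · y^(-2)) / x^4) / y)^(-8)) / x^2    [power of a power]
= ((((y^4 · y^(-2)) / x^4)^(-8)) / (y^(-8))) / x^2    [power of a quotient]
= ((((y^4 · y^(-2))^(-8)) / ((x^4)^(-8))) / (y^(-8))) / x^2    [power of a quotient]
= (((((y^4)^(-8)) · ((y^(-2))^(-8))) / ((x^4)^(-8))) / (y^(-8))) / x^2    [power of a product]
= (((y^(-32) · ((y^(-2))^(-8))) / ((x^4)^(-8))) / (y^(-8))) / x^2    [power of a power]
= (((y^(-32) · y^16) / ((x^4)^(-8))) / (y^(-8))) / x^2    [power of a power]
= ((y^(-16) / ((x^4)^(-8))) / (y^(-8))) / x^2    [product of powers]
= ((y^(-16) / x^(-32)) / (y^(-8))) / x^2    [power of a power]
= x^30y^(-8)    [quotient of powers; product of powers]

x^30y^(-8)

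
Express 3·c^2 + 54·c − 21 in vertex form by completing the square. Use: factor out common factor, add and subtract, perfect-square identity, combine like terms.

3(c + 9)^2 − 264

3·c^2 + 54·c − 21
= 3(c^2 + 18·c) − 21    [factor out 3 from the c-terms]
= 3(c^2 + 18·c + 81 − 81) − 21    [add and subtract 81 inside the bracket]
= 3(c + 9)^2 − 243 − 21    [perfect-square identity]
= 3(c + 9)^2 − 264    [combine constants]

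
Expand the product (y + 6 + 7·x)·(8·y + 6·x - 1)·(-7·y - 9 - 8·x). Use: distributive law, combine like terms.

-56·y³ - 401·y² - 498·x·y² - 1137·x·y - 790·x²·y - 381·y - 213·x - 610·x² + 54 - 336·x³

(y + 6 + 7·x)·(8·y + 6·x - 1)·(-7·y - 9 - 8·x)
= (8·y² + 6·x·y - y + 48·y + 36·x - 6 + 56·x·y + 42·x² - 7·x)·(-7·y - 9 - 8·x)    [distributive law]
= (8·y² + 62·x·y + 47·y + 29·x - 6 + 42·x²)·(-7·y - 9 - 8·x)    [combine like terms]
= -56·y³ - 72·y² - 64·x·y² - 434·x·y² - 558·x·y - 496·x²·y - 329·y² - 423·y - 376·x·y - 203·x·y - 261·x - 232·x² + 42·y + 54 + 48·x - 294·x²·y - 378·x² - 336·x³    [distributive law]
= -56·y³ - 401·y² - 498·x·y² - 1137·x·y - 790·x²·y - 381·y - 213·x - 610·x² + 54 - 336·x³    [combine like terms]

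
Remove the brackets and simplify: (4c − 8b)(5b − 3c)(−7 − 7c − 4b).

(4c − 8b)(5b − 3c)(−7 − 7c − 4b)
= (20bc − 12c² − 40b² + 24bc)(−7 − 7c − 4b)    [distributive law]
= (44bc − 12c² − 40b²)(−7 − 7c − 4b)    [combine like terms]
= −308bc − 308bc² − 176b²c + 84c² + 84c³ + 48bc² + 280b² + 280b²c + 160b³    [distributive law]
= −308bc − 260bc² + 104b²c + 84c² + 84c³ + 280b² + 160b³    [combine like terms]

−308bc − 260bc² + 104b²c + 84c² + 84c³ + 280b² + 160b³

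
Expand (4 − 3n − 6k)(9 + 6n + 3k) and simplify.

36 − 3n − 42k − 18n² − 45kn − 18k²

(4 − 3n − 6k)(9 + 6n + 3k)
= 36 + 24n + 12k − 27n − 18n² − 9kn − 54k − 36kn − 18k²    [distributive law]
= 36 − 3n − 42k − 18n² − 45kn − 18k²    [combine like terms]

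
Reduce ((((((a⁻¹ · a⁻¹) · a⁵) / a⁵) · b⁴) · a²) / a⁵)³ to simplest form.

((((((a⁻¹ · a⁻¹) · a⁵) / a⁵) · b⁴) · a²) / a⁵)³
= ((((((a⁻¹ · a⁻¹) · a⁵) / a⁵) · b⁴) · a²)³) / ((a⁵)³)    [power of a quotient]
= ((((((a⁻¹ · a⁻¹) · a⁵) / a⁵) · b⁴)³) · ((a²)³)) / ((a⁵)³)    [power of a product]
= ((((((a⁻¹ · a⁻¹) · a⁵) / a⁵)³) · ((b⁴)³)) · ((a²)³)) / ((a⁵)³)    [power of a product]
= ((((((a⁻¹ · a⁻¹) · a⁵)³) / ((a⁵)³)) · ((b⁴)³)) · ((a²)³)) / ((a⁵)³)    [power of a quotient]
= ((((((a⁻¹ · a⁻¹)³) · ((a⁵)³)) / ((a⁵)³)) · ((b⁴)³)) · ((a²)³)) / ((a⁵)³)    [power of a product]
= (((((((a⁻¹)³) · ((a⁻¹)³)) · ((a⁵)³)) / ((a⁵)³)) · ((b⁴)³)) · ((a²)³)) / ((a⁵)³)    [power of a product]
= (((((a⁻³ · ((a⁻¹)³)) · ((a⁵)³)) / ((a⁵)³)) · ((b⁴)³)) · ((a²)³)) / ((a⁵)³)    [power of a power]
= (((((a⁻³ · a⁻³) · ((a⁵)³)) / ((a⁵)³)) · ((b⁴)³)) · ((a²)³)) / ((a⁵)³)    [power of a power]
= ((((a⁻⁶ · ((a⁵)³)) / ((a⁵)³)) · ((b⁴)³)) · ((a²)³)) / ((a⁵)³)    [product of powers]
= ((((a⁻⁶ · a¹⁵) / ((a⁵)³)) · ((b⁴)³)) · ((a²)³)) / ((a⁵)³)    [power of a power]
= (((a⁹ / ((a⁵)³)) · ((b⁴)³)) · ((a²)³)) / ((a⁵)³)    [product of powers]
= (((a⁹ / a¹⁵) · ((b⁴)³)) · ((a²)³)) / ((a⁵)³)    [power of a power]
= ((a⁻⁶ · ((b⁴)³)) · ((a²)³)) / ((a⁵)³)    [quotient of powers]
= ((a⁻⁶ · b¹²) · ((a²)³)) / ((a⁵)³)    [power of a power]
= ((a⁻⁶ · b¹²) · a⁶) / ((a⁵)³)    [power of a power]
= ((a⁻⁶ · b¹²) · a⁶) / a¹⁵    [power of a power]
= a⁻¹⁵b¹²    [quotient of powers; product of powers]

a⁻¹⁵b¹²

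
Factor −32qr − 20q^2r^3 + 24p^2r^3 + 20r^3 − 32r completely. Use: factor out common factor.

−32qr − 20q^2r^3 + 24p^2r^3 + 20r^3 − 32r
= 4(−8qr − 5q^2r^3 + 6p^2r^3 + 5r^3 − 8r)    [factor out 4]
= 4r(−8q − 5q^2r^2 + 6p^2r^2 + 5r^2 − 8)    [factor out r]

4r(−8q − 5q^2r^2 + 6p^2r^2 + 5r^2 − 8)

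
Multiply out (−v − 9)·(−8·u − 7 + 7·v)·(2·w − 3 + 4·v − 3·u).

16·u·v·w + 432·u·v + 53·u·v^2 − 24·u^2·v − 112·v·w + 420·v − 203·v^2 − 14·v^2·w − 28·v^3 + 144·u·w − 405·u − 216·u^2 + 126·w − 189

(−v − 9)·(−8·u − 7 + 7·v)·(2·w − 3 + 4·v − 3·u)
= (8·u·v + 7·v − 7·v^2 + 72·u + 63 − 63·v)·(2·w − 3 + 4·v − 3·u)    [distributive law]
= (8·u·v − 56·v − 7·v^2 + 72·u + 63)·(2·w − 3 + 4·v − 3·u)    [combine like terms]
= 16·u·v·w − 24·u·v + 32·u·v^2 − 24·u^2·v − 112·v·w + 168·v − 224·v^2 + 168·u·v − 14·v^2·w + 21·v^2 − 28·v^3 + 21·u·v^2 + 144·u·w − 216·u + 288·u·v − 216·u^2 + 126·w − 189 + 252·v − 189·u    [distributive law]
= 16·u·v·w + 432·u·v + 53·u·v^2 − 24·u^2·v − 112·v·w + 420·v − 203·v^2 − 14·v^2·w − 28·v^3 + 144·u·w − 405·u − 216·u^2 + 126·w − 189    [combine like terms]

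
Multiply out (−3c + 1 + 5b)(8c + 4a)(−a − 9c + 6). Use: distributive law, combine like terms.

(−3c + 1 + 5b)(8c + 4a)(−a − 9c + 6)
= (−24c² − 12ac + 8c + 4a + 40bc + 20ab)(−a − 9c + 6)    [distributive law]
= 24ac² + 216c³ − 144c² + 12a²c + 108ac² − 72ac − 8ac − 72c² + 48c − 4a² − 36ac + 24a − 40abc − 360bc² + 240bc − 20a²b − 180abc + 120ab    [distributive law]
= 132ac² + 216c³ − 216c² + 12a²c − 116ac + 48c − 4a² + 24a − 220abc − 360bc² + 240bc − 20a²b + 120ab    [combine like terms]

132ac² + 216c³ − 216c² + 12a²c − 116ac + 48c − 4a² + 24a − 220abc − 360bc² + 240bc − 20a²b + 120ab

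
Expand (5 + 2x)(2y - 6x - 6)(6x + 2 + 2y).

(5 + 2x)(2y - 6x - 6)(6x + 2 + 2y)
= (10y - 30x - 30 + 4xy - 12x² - 12x)(6x + 2 + 2y)    [distributive law]
= (10y - 42x - 30 + 4xy - 12x²)(6x + 2 + 2y)    [combine like terms]
= 60xy + 20y + 20y² - 252x² - 84x - 84xy - 180x - 60 - 60y + 24x²y + 8xy + 8xy² - 72x³ - 24x² - 24x²y    [distributive law]
= -16xy - 40y + 20y² - 276x² - 264x - 60 + 8xy² - 72x³    [combine like terms]

-16xy - 40y + 20y² - 276x² - 264x - 60 + 8xy² - 72x³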